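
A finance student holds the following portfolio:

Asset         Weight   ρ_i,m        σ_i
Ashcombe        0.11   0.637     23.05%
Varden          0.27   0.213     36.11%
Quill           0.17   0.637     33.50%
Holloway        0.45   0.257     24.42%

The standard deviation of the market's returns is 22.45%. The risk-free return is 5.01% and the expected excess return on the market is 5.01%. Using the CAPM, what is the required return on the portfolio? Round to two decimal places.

7.27%

β_Ashcombe = 0.637 × 23.05% / 22.45% = 0.6540
β_Varden = 0.213 × 36.11% / 22.45% = 0.3426
β_Quill = 0.637 × 33.50% / 22.45% = 0.9505
β_Holloway = 0.257 × 24.42% / 22.45% = 0.2796
β_P = Σ w_i β_i = 0.11×0.6540 + 0.27×0.3426 + 0.17×0.9505 + 0.45×0.2796 = 0.4518
E(R_P) = R_f + β_P × MRP = 5.01% + 0.4518 × 5.01% = 7.27%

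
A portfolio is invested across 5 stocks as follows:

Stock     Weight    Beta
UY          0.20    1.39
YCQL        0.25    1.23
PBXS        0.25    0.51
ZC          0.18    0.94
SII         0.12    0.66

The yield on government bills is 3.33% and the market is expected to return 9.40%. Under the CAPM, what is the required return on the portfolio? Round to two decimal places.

β_P = Σ w_i β_i = 0.20×1.39 + 0.25×1.23 + 0.25×0.51 + 0.18×0.94 + 0.12×0.66 = 0.9614
MRP = 9.40% − 3.33% = 6.07%
E(R_P) = R_f + β_P × MRP = 3.33% + 0.9614 × 6.07% = 9.17%

9.17%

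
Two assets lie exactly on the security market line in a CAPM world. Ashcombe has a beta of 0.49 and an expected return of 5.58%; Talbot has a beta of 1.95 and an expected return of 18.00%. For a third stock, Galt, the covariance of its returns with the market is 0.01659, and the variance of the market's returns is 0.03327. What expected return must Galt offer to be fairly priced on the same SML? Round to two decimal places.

MRP = (18.00% − 5.58%) / (1.95 − 0.49) = 8.5068%
R_f = 5.58% − 0.49 × 8.5068% = 1.4117%
β_Galt = Cov / Var(R_m) = 0.01659 / 0.03327 = 0.4986
E(R_Galt) = R_f + β × MRP = 1.4117% + 0.4986 × 8.5068% = 5.65%

5.65%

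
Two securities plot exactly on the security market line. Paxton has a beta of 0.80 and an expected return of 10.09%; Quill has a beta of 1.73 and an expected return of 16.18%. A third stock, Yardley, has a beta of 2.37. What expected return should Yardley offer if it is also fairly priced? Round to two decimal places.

20.37%

MRP (SML slope) = (16.18% − 10.09%) / (1.73 − 0.80) = 6.09% / 0.93 = 6.5484%
R_f (intercept) = 10.09% − 0.80 × 6.5484% = 4.8513%
E(R_Yardley) = R_f + β × MRP = 4.8513% + 2.37 × 6.5484% = 20.37%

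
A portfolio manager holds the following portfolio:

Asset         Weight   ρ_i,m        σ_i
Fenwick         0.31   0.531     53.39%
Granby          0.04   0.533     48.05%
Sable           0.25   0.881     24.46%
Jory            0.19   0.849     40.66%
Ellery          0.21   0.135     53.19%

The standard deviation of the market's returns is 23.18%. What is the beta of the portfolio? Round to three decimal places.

1.004

β_Fenwick = 0.531 × 53.39% / 23.18% = 1.2230
β_Granby = 0.533 × 48.05% / 23.18% = 1.1049
β_Sable = 0.881 × 24.46% / 23.18% = 0.9296
β_Jory = 0.849 × 40.66% / 23.18% = 1.4892
β_Ellery = 0.135 × 53.19% / 23.18% = 0.3098
β_P = Σ w_i β_i = 0.31×1.2230 + 0.04×1.1049 + 0.25×0.9296 + 0.19×1.4892 + 0.21×0.3098 = 1.0037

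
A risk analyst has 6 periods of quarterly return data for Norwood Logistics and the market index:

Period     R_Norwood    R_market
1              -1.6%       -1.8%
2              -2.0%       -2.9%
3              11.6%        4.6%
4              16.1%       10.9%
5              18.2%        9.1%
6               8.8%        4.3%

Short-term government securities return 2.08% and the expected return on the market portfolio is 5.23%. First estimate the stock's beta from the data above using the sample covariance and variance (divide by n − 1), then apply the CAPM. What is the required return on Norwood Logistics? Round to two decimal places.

Mean R_i = (-1.6 − 2.0 + 11.6 + 16.1 + 18.2 + 8.8) / 6 = 8.5167%
Mean R_m = (-1.8 − 2.9 + 4.6 + 10.9 + 9.1 + 4.3) / 6 = 4.0333%
Σ(R_i − R̄_i)(R_m − R̄_m) = 234.8867  ⇒  Cov = 234.8867 / 5 = 46.9773
Σ(R_m − R̄_m)² = 155.3133  ⇒  Var(R_m) = 155.3133 / 5 = 31.0627
β = Cov / Var(R_m) = 46.9773 / 31.0627 = 1.5123
MRP = 5.23% − 2.08% = 3.15%
E(R) = R_f + β × MRP = 2.08% + 1.5123 × 3.15% = 6.84%

6.84%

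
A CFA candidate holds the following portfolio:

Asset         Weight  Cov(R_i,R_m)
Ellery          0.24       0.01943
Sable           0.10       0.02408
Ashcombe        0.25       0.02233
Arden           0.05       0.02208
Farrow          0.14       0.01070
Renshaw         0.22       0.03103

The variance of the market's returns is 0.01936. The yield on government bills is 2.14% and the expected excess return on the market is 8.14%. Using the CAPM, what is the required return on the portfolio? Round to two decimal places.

11.42%

β_Ellery = 0.01943 / 0.01936 = 1.0036
β_Sable = 0.02408 / 0.01936 = 1.2438
β_Ashcombe = 0.02233 / 0.01936 = 1.1534
β_Arden = 0.02208 / 0.01936 = 1.1405
β_Farrow = 0.01070 / 0.01936 = 0.5527
β_Renshaw = 0.03103 / 0.01936 = 1.6028
β_P = Σ w_i β_i = 0.24×1.0036 + 0.10×1.2438 + 0.25×1.1534 + 0.05×1.1405 + 0.14×0.5527 + 0.22×1.6028 = 1.1406
E(R_P) = R_f + β_P × MRP = 2.14% + 1.1406 × 8.14% = 11.42%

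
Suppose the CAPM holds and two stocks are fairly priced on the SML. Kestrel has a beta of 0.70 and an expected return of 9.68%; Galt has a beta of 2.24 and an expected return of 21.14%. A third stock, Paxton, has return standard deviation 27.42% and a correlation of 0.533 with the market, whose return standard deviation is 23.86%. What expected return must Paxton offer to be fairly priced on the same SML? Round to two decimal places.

9.03%

MRP = (21.14% − 9.68%) / (2.24 − 0.70) = 7.4416%
R_f = 9.68% − 0.70 × 7.4416% = 4.4709%
β_Paxton = ρ·σ_i/σ_m = 0.533 × 27.42 / 23.86 = 0.6125
E(R_Paxton) = R_f + β × MRP = 4.4709% + 0.6125 × 7.4416% = 9.03%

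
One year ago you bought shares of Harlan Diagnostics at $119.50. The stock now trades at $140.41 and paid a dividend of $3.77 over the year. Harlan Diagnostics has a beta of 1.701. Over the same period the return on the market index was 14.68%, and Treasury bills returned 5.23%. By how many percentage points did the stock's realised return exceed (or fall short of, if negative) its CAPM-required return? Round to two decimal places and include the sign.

-0.65%

Realised HPR = (P1 + D1 − P0) / P0 = (140.41 + 3.77 − 119.50) / 119.50 = 24.68 / 119.50 = 20.6527%
MRP = 14.68% − 5.23% = 9.45%
CAPM required = R_f + β·MRP = 5.23% + 1.701 × 9.45% = 21.30445%
α = realised − required = 20.6527% − 21.30445% = -0.65%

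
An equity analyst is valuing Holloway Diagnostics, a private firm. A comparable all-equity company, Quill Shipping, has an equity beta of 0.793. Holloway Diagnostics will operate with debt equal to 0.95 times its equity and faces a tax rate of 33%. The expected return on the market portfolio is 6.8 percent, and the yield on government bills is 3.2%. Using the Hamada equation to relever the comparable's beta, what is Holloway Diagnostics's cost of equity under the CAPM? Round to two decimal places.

β_L = β_U × [1 + (1 − t)(D/E)] = 0.793 × [1 + (1 − 0.33) × 0.95]
    = 0.793 × [1 + 0.67 × 0.95] = 0.793 × 1.6365 = 1.2977
MRP = 6.8% − 3.2% = 3.60%
E(R) = R_f + β_L × MRP = 3.2% + 1.2977 × 3.6% = 7.87%

7.87%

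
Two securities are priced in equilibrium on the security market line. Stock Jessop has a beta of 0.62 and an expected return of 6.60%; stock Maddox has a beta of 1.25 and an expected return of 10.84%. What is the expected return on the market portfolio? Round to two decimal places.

9.16%

Both satisfy E(R) = R_f + β·MRP, so the slope of the SML is
MRP = (10.84% − 6.60%) / (1.25 − 0.62) = 4.24% / 0.63 = 6.7302%
R_f = E(R_Jessop) − β_Jessop·MRP = 6.60% − 0.62 × 6.7302% = 2.4273%
E(R_m) = R_f + MRP = 2.4273% + 6.7302% = 9.16%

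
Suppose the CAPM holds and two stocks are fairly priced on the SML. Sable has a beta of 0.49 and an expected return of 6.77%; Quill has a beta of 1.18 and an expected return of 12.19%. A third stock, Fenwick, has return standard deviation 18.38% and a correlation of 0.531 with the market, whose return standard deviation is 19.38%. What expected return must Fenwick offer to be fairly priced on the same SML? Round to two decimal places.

6.88%

MRP = (12.19% − 6.77%) / (1.18 − 0.49) = 7.8551%
R_f = 6.77% − 0.49 × 7.8551% = 2.9210%
β_Fenwick = ρ·σ_i/σ_m = 0.531 × 18.38 / 19.38 = 0.5036
E(R_Fenwick) = R_f + β × MRP = 2.9210% + 0.5036 × 7.8551% = 6.88%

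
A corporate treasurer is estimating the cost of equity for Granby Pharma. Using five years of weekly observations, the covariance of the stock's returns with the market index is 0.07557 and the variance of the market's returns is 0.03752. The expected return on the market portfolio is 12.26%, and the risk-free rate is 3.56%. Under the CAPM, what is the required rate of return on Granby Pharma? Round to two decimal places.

21.08%

β = Cov(R_i, R_m) / Var(R_m) = 0.07557 / 0.03752 = 2.0141
MRP = 12.26% − 3.56% = 8.70%
E(R) = R_f + β × MRP = 3.56% + 2.0141 × 8.70% = 21.08%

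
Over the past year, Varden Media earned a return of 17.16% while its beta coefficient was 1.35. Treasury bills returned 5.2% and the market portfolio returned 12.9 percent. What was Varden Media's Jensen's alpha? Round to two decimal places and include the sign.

Market excess return = 12.9% − 5.2% = 7.70%
CAPM benchmark = R_f + β(R_m − R_f) = 5.2% + 1.35 × 7.7% = 15.5950%
α = actual − benchmark = 17.16% − 15.5950% = +1.57%

+1.57%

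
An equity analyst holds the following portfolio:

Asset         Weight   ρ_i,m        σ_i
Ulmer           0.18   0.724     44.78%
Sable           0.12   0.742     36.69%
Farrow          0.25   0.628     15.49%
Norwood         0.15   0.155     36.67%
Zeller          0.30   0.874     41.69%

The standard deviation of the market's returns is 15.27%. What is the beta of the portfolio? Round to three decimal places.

β_Ulmer = 0.724 × 44.78% / 15.27% = 2.1232
β_Sable = 0.742 × 36.69% / 15.27% = 1.7828
β_Farrow = 0.628 × 15.49% / 15.27% = 0.6370
β_Norwood = 0.155 × 36.67% / 15.27% = 0.3722
β_Zeller = 0.874 × 41.69% / 15.27% = 2.3862
β_P = Σ w_i β_i = 0.18×2.1232 + 0.12×1.7828 + 0.25×0.6370 + 0.15×0.3722 + 0.30×2.3862 = 1.5271

1.527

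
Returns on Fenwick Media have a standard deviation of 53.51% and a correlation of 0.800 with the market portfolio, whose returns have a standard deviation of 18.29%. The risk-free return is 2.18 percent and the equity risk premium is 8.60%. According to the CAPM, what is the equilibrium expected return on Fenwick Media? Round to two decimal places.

β = ρ × σ_i / σ_m = 0.800 × 53.51% / 18.29% = 2.3405
E(R) = 2.18% + 2.3405 × 8.60% = 22.31%

22.31%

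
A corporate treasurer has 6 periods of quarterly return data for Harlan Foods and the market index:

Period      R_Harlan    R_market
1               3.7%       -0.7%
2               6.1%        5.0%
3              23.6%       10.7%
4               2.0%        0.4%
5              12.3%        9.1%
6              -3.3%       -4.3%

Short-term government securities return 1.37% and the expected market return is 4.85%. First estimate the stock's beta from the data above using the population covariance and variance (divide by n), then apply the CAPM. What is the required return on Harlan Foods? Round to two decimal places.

Mean R_i = (3.7 + 6.1 + 23.6 + 2.0 + 12.3 − 3.3) / 6 = 7.4000%
Mean R_m = (-0.7 + 5.0 + 10.7 + 0.4 + 9.1 − 4.3) / 6 = 3.3667%
Σ(R_i − R̄_i)(R_m − R̄_m) = 257.8700  ⇒  Cov = 257.8700 / 6 = 42.9783
Σ(R_m − R̄_m)² = 173.4333  ⇒  Var(R_m) = 173.4333 / 6 = 28.9056
β = Cov / Var(R_m) = 42.9783 / 28.9056 = 1.4869
MRP = 4.85% − 1.37% = 3.48%
E(R) = R_f + β × MRP = 1.37% + 1.4869 × 3.48% = 6.54%

6.54%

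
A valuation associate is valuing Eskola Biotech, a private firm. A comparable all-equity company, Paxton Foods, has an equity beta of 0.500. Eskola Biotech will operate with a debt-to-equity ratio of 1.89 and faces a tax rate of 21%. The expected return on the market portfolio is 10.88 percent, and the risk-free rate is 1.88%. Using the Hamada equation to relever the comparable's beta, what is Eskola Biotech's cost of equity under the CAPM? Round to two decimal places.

13.10%

β_L = β_U × [1 + (1 − t)(D/E)] = 0.500 × [1 + (1 − 0.21) × 1.89]
    = 0.500 × [1 + 0.79 × 1.89] = 0.500 × 2.4931 = 1.2466
MRP = 10.88% − 1.88% = 9.00%
E(R) = R_f + β_L × MRP = 1.88% + 1.2466 × 9.00% = 13.10%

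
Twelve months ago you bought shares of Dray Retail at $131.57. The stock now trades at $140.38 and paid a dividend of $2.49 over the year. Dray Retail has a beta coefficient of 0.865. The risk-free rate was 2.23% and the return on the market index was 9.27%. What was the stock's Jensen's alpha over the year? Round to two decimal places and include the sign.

Realised HPR = (P1 + D1 − P0) / P0 = (140.38 + 2.49 − 131.57) / 131.57 = 11.30 / 131.57 = 8.5886%
MRP = 9.27% − 2.23% = 7.04%
CAPM required = R_f + β·MRP = 2.23% + 0.865 × 7.04% = 8.31960%
α = realised − required = 8.5886% − 8.31960% = +0.27%

+0.27%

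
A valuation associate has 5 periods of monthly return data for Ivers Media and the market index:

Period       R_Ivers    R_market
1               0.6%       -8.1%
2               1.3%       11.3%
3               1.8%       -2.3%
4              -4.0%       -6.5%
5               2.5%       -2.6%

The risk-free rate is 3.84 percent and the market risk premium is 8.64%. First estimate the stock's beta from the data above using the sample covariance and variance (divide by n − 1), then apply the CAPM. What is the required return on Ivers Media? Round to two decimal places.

Mean R_i = (0.6 + 1.3 + 1.8 − 4.0 + 2.5) / 5 = 0.4400%
Mean R_m = (-8.1 + 11.3 − 2.3 − 6.5 − 2.6) / 5 = -1.6400%
Σ(R_i − R̄_i)(R_m − R̄_m) = 28.7980  ⇒  Cov = 28.7980 / 4 = 7.1995
Σ(R_m − R̄_m)² = 234.1520  ⇒  Var(R_m) = 234.1520 / 4 = 58.5380
β = Cov / Var(R_m) = 7.1995 / 58.5380 = 0.1230
E(R) = R_f + β × MRP = 3.84% + 0.1230 × 8.64% = 4.90%

4.90%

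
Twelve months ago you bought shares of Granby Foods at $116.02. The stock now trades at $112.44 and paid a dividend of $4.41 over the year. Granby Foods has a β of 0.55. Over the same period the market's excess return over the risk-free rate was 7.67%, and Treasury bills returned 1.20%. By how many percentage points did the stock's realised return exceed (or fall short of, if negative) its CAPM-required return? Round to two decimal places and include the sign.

-4.70%

Realised HPR = (P1 + D1 − P0) / P0 = (112.44 + 4.41 − 116.02) / 116.02 = 0.83 / 116.02 = 0.7154%
CAPM required = R_f + β·MRP = 1.20% + 0.55 × 7.67% = 5.4185%
α = realised − required = 0.7154% − 5.4185% = -4.70%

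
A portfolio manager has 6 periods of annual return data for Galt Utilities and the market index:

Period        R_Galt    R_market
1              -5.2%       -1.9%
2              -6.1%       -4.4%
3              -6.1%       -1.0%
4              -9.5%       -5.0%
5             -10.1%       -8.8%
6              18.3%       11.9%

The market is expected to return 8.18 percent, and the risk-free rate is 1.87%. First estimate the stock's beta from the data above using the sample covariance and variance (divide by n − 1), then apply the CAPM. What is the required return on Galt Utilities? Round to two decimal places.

11.02%

Mean R_i = (-5.2 − 6.1 − 6.1 − 9.5 − 10.1 + 18.3) / 6 = -3.1167%
Mean R_m = (-1.9 − 4.4 − 1.0 − 5.0 − 8.8 + 11.9) / 6 = -1.5333%
Σ(R_i − R̄_i)(R_m − R̄_m) = 368.2967  ⇒  Cov = 368.2967 / 5 = 73.6593
Σ(R_m − R̄_m)² = 253.9133  ⇒  Var(R_m) = 253.9133 / 5 = 50.7827
β = Cov / Var(R_m) = 73.6593 / 50.7827 = 1.4505
MRP = 8.18% − 1.87% = 6.31%
E(R) = R_f + β × MRP = 1.87% + 1.4505 × 6.31% = 11.02%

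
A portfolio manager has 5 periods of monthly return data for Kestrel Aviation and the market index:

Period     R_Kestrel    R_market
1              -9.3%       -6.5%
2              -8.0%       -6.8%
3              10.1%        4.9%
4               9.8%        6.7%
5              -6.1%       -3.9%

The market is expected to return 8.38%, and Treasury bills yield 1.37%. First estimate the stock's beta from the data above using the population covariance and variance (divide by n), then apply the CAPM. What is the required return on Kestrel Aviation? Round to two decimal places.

11.90%

Mean R_i = (-9.3 − 8.0 + 10.1 + 9.8 − 6.1) / 5 = -0.7000%
Mean R_m = (-6.5 − 6.8 + 4.9 + 6.7 − 3.9) / 5 = -1.1200%
Σ(R_i − R̄_i)(R_m − R̄_m) = 249.8700  ⇒  Cov = 249.8700 / 5 = 49.9740
Σ(R_m − R̄_m)² = 166.3280  ⇒  Var(R_m) = 166.3280 / 5 = 33.2656
β = Cov / Var(R_m) = 49.9740 / 33.2656 = 1.5023
MRP = 8.38% − 1.37% = 7.01%
E(R) = R_f + β × MRP = 1.37% + 1.5023 × 7.01% = 11.90%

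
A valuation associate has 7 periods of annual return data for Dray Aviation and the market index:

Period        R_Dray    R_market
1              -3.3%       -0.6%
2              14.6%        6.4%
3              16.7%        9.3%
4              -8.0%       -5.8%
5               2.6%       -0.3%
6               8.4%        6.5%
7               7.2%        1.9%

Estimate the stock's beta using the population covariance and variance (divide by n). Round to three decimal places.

1.643

Mean R_i = (-3.3 + 14.6 + 16.7 − 8.0 + 2.6 + 8.4 + 7.2) / 7 = 5.4571%
Mean R_m = (-0.6 + 6.4 + 9.3 − 5.8 − 0.3 + 6.5 + 1.9) / 7 = 2.4857%
Σ(R_i − R̄_i)(R_m − R̄_m) = 269.6757  ⇒  Cov = 269.6757 / 7 = 38.5251
Σ(R_m − R̄_m)² = 164.1486  ⇒  Var(R_m) = 164.1486 / 7 = 23.4498
β = Cov / Var(R_m) = 38.5251 / 23.4498 = 1.6429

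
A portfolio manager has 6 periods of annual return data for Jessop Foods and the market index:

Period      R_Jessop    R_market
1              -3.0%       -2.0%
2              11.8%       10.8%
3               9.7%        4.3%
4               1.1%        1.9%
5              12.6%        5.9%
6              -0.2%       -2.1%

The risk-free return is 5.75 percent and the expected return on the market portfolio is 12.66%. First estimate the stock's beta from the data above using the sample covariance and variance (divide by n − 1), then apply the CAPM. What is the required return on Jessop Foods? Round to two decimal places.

Mean R_i = (-3.0 + 11.8 + 9.7 + 1.1 + 12.6 − 0.2) / 6 = 5.3333%
Mean R_m = (-2.0 + 10.8 + 4.3 + 1.9 + 5.9 − 2.1) / 6 = 3.1333%
Σ(R_i − R̄_i)(R_m − R̄_m) = 151.7333  ⇒  Cov = 151.7333 / 5 = 30.3467
Σ(R_m − R̄_m)² = 123.0533  ⇒  Var(R_m) = 123.0533 / 5 = 24.6107
β = Cov / Var(R_m) = 30.3467 / 24.6107 = 1.2331
MRP = 12.66% − 5.75% = 6.91%
E(R) = R_f + β × MRP = 5.75% + 1.2331 × 6.91% = 14.27%

14.27%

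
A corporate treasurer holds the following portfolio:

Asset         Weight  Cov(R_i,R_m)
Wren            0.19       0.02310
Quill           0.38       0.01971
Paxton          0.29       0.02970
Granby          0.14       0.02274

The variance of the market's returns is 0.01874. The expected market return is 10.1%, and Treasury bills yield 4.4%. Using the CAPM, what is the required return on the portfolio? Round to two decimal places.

11.60%

β_Wren = 0.02310 / 0.01874 = 1.2327
β_Quill = 0.01971 / 0.01874 = 1.0518
β_Paxton = 0.02970 / 0.01874 = 1.5848
β_Granby = 0.02274 / 0.01874 = 1.2134
β_P = Σ w_i β_i = 0.19×1.2327 + 0.38×1.0518 + 0.29×1.5848 + 0.14×1.2134 = 1.2634
MRP = 10.1% − 4.4% = 5.70%
E(R_P) = R_f + β_P × MRP = 4.4% + 1.2634 × 5.7% = 11.60%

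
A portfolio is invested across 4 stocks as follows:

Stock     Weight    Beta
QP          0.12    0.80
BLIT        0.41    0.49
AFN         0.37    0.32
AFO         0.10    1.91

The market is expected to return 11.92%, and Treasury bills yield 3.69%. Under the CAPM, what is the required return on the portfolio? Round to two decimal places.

8.68%

β_P = Σ w_i β_i = 0.12×0.80 + 0.41×0.49 + 0.37×0.32 + 0.10×1.91 = 0.6063
MRP = 11.92% − 3.69% = 8.23%
E(R_P) = R_f + β_P × MRP = 3.69% + 0.6063 × 8.23% = 8.68%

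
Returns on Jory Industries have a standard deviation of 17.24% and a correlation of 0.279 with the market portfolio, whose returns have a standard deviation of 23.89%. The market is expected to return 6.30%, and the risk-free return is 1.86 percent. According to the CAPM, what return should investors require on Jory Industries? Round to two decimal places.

2.75%

β = ρ × σ_i / σ_m = 0.279 × 17.24% / 23.89% = 0.2013
MRP = 6.30% − 1.86% = 4.44%
E(R) = 1.86% + 0.2013 × 4.44% = 2.75%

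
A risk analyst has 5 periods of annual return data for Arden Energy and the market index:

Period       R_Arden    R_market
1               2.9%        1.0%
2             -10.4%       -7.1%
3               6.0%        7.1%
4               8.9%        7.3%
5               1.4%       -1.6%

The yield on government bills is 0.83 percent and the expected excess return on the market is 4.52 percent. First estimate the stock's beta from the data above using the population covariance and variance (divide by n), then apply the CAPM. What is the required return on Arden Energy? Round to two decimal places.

6.01%

Mean R_i = (2.9 − 10.4 + 6.0 + 8.9 + 1.4) / 5 = 1.7600%
Mean R_m = (1.0 − 7.1 + 7.1 + 7.3 − 1.6) / 5 = 1.3400%
Σ(R_i − R̄_i)(R_m − R̄_m) = 170.2780  ⇒  Cov = 170.2780 / 5 = 34.0556
Σ(R_m − R̄_m)² = 148.6920  ⇒  Var(R_m) = 148.6920 / 5 = 29.7384
β = Cov / Var(R_m) = 34.0556 / 29.7384 = 1.1452
E(R) = R_f + β × MRP = 0.83% + 1.1452 × 4.52% = 6.01%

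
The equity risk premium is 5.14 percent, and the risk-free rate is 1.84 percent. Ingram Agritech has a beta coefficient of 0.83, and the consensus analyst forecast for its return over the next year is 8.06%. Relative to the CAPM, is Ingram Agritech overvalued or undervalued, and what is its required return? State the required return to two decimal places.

Undervalued; required return 6.11%

Required return = R_f + β·MRP = 1.84% + 0.83 × 5.14% = 6.11%
Forecast 8.06% > required 6.11% → the stock plots above the SML → undervalued.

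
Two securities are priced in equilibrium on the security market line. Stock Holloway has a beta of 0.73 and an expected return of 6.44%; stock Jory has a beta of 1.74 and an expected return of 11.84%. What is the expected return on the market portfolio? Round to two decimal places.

7.88%

Both satisfy E(R) = R_f + β·MRP, so the slope of the SML is
MRP = (11.84% − 6.44%) / (1.74 − 0.73) = 5.40% / 1.01 = 5.3465%
R_f = E(R_Holloway) − β_Holloway·MRP = 6.44% − 0.73 × 5.3465% = 2.5371%
E(R_m) = R_f + MRP = 2.5371% + 5.3465% = 7.88%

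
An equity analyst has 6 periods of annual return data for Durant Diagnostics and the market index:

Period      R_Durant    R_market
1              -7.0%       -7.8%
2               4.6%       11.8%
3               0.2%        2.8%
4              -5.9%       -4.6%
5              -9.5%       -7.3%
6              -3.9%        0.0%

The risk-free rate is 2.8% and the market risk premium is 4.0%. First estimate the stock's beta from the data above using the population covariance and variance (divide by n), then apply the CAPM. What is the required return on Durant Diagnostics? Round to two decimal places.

5.50%

Mean R_i = (-7.0 + 4.6 + 0.2 − 5.9 − 9.5 − 3.9) / 6 = -3.5833%
Mean R_m = (-7.8 + 11.8 + 2.8 − 4.6 − 7.3 + 0.0) / 6 = -0.8500%
Σ(R_i − R̄_i)(R_m − R̄_m) = 187.6550  ⇒  Cov = 187.6550 / 6 = 31.2758
Σ(R_m − R̄_m)² = 278.0350  ⇒  Var(R_m) = 278.0350 / 6 = 46.3392
β = Cov / Var(R_m) = 31.2758 / 46.3392 = 0.6749
E(R) = R_f + β × MRP = 2.8% + 0.6749 × 4.0% = 5.50%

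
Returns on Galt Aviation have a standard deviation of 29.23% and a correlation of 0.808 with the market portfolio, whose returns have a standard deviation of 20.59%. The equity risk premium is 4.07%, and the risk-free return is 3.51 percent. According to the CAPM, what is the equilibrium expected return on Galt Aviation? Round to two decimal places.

8.18%

β = ρ × σ_i / σ_m = 0.808 × 29.23% / 20.59% = 1.1471
E(R) = 3.51% + 1.1471 × 4.07% = 8.18%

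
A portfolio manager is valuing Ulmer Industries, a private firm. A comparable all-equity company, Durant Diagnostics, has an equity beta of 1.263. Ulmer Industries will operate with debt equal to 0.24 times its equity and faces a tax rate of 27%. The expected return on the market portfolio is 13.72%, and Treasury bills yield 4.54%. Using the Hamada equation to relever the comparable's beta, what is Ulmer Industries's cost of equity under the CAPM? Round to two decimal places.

β_L = β_U × [1 + (1 − t)(D/E)] = 1.263 × [1 + (1 − 0.27) × 0.24]
    = 1.263 × [1 + 0.73 × 0.24] = 1.263 × 1.1752 = 1.4843
MRP = 13.72% − 4.54% = 9.18%
E(R) = R_f + β_L × MRP = 4.54% + 1.4843 × 9.18% = 18.17%

18.17%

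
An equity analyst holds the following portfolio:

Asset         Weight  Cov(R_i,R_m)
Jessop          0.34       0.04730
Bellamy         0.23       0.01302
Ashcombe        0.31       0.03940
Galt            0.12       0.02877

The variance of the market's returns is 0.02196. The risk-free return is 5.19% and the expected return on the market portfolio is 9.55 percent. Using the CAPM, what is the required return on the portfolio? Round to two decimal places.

12.09%

β_Jessop = 0.04730 / 0.02196 = 2.1539
β_Bellamy = 0.01302 / 0.02196 = 0.5929
β_Ashcombe = 0.03940 / 0.02196 = 1.7942
β_Galt = 0.02877 / 0.02196 = 1.3101
β_P = Σ w_i β_i = 0.34×2.1539 + 0.23×0.5929 + 0.31×1.7942 + 0.12×1.3101 = 1.5821
MRP = 9.55% − 5.19% = 4.36%
E(R_P) = R_f + β_P × MRP = 5.19% + 1.5821 × 4.36% = 12.09%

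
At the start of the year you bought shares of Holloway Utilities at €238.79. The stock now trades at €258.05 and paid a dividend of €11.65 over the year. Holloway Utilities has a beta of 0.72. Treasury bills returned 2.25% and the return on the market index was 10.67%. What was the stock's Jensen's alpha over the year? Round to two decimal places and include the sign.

Realised HPR = (P1 + D1 − P0) / P0 = (258.05 + 11.65 − 238.79) / 238.79 = 30.91 / 238.79 = 12.9444%
MRP = 10.67% − 2.25% = 8.42%
CAPM required = R_f + β·MRP = 2.25% + 0.72 × 8.42% = 8.3124%
α = realised − required = 12.9444% − 8.3124% = +4.63%

+4.63%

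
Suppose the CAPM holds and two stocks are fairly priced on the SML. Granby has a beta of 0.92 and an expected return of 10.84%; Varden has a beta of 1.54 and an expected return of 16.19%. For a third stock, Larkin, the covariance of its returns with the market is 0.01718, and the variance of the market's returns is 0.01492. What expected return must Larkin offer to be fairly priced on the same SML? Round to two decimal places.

12.84%

MRP = (16.19% − 10.84%) / (1.54 − 0.92) = 8.6290%
R_f = 10.84% − 0.92 × 8.6290% = 2.9013%
β_Larkin = Cov / Var(R_m) = 0.01718 / 0.01492 = 1.1515
E(R_Larkin) = R_f + β × MRP = 2.9013% + 1.1515 × 8.6290% = 12.84%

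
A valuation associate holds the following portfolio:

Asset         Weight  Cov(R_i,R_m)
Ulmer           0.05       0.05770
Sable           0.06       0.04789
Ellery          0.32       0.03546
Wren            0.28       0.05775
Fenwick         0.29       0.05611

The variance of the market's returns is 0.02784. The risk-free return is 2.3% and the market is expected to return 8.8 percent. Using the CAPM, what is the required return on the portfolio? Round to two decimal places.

13.87%

β_Ulmer = 0.05770 / 0.02784 = 2.0726
β_Sable = 0.04789 / 0.02784 = 1.7202
β_Ellery = 0.03546 / 0.02784 = 1.2737
β_Wren = 0.05775 / 0.02784 = 2.0744
β_Fenwick = 0.05611 / 0.02784 = 2.0154
β_P = Σ w_i β_i = 0.05×2.0726 + 0.06×1.7202 + 0.32×1.2737 + 0.28×2.0744 + 0.29×2.0154 = 1.7797
MRP = 8.8% − 2.3% = 6.50%
E(R_P) = R_f + β_P × MRP = 2.3% + 1.7797 × 6.5% = 13.87%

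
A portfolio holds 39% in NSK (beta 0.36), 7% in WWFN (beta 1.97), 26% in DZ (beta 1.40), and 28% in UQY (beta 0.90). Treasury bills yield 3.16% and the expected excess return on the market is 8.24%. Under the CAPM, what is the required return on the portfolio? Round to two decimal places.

10.53%

β_P = Σ w_i β_i = 0.39×0.36 + 0.07×1.97 + 0.26×1.40 + 0.28×0.90 = 0.8943
E(R_P) = R_f + β_P × MRP = 3.16% + 0.8943 × 8.24% = 10.53%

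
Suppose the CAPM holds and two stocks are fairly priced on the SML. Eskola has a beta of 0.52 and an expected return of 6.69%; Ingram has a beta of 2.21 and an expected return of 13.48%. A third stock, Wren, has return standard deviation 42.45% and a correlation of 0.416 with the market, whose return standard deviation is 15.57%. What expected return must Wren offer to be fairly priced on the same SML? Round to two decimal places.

9.16%

MRP = (13.48% − 6.69%) / (2.21 − 0.52) = 4.0178%
R_f = 6.69% − 0.52 × 4.0178% = 4.6007%
β_Wren = ρ·σ_i/σ_m = 0.416 × 42.45 / 15.57 = 1.1342
E(R_Wren) = R_f + β × MRP = 4.6007% + 1.1342 × 4.0178% = 9.16%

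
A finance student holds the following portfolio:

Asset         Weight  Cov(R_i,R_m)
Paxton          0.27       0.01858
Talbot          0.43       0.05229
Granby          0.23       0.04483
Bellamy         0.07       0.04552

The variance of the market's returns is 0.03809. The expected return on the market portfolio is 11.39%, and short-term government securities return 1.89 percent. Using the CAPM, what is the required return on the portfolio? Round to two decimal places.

β_Paxton = 0.01858 / 0.03809 = 0.4878
β_Talbot = 0.05229 / 0.03809 = 1.3728
β_Granby = 0.04483 / 0.03809 = 1.1769
β_Bellamy = 0.04552 / 0.03809 = 1.1951
β_P = Σ w_i β_i = 0.27×0.4878 + 0.43×1.3728 + 0.23×1.1769 + 0.07×1.1951 = 1.0764
MRP = 11.39% − 1.89% = 9.50%
E(R_P) = R_f + β_P × MRP = 1.89% + 1.0764 × 9.50% = 12.12%

12.12%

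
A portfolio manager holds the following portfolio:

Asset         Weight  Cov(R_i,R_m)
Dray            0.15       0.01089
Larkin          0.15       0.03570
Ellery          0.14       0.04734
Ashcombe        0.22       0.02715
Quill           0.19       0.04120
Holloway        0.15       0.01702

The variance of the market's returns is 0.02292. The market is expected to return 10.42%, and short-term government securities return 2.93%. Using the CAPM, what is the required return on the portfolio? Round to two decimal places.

12.72%

β_Dray = 0.01089 / 0.02292 = 0.4751
β_Larkin = 0.03570 / 0.02292 = 1.5576
β_Ellery = 0.04734 / 0.02292 = 2.0654
β_Ashcombe = 0.02715 / 0.02292 = 1.1846
β_Quill = 0.04120 / 0.02292 = 1.7976
β_Holloway = 0.01702 / 0.02292 = 0.7426
β_P = Σ w_i β_i = 0.15×0.4751 + 0.15×1.5576 + 0.14×2.0654 + 0.22×1.1846 + 0.19×1.7976 + 0.15×0.7426 = 1.3076
MRP = 10.42% − 2.93% = 7.49%
E(R_P) = R_f + β_P × MRP = 2.93% + 1.3076 × 7.49% = 12.72%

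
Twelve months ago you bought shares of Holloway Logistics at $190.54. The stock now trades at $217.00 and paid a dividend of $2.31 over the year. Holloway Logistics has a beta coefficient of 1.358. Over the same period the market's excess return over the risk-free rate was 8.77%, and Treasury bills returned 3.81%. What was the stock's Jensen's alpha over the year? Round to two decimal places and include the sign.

-0.62%

Realised HPR = (P1 + D1 − P0) / P0 = (217.00 + 2.31 − 190.54) / 190.54 = 28.77 / 190.54 = 15.0992%
CAPM required = R_f + β·MRP = 3.81% + 1.358 × 8.77% = 15.71966%
α = realised − required = 15.0992% − 15.71966% = -0.62%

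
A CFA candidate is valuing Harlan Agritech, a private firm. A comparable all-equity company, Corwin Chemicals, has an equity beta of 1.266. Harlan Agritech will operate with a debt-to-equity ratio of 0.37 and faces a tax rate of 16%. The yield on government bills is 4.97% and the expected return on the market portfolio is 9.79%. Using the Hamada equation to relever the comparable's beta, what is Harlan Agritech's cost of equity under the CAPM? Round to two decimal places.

β_L = β_U × [1 + (1 − t)(D/E)] = 1.266 × [1 + (1 − 0.16) × 0.37]
    = 1.266 × [1 + 0.84 × 0.37] = 1.266 × 1.3108 = 1.6595
MRP = 9.79% − 4.97% = 4.82%
E(R) = R_f + β_L × MRP = 4.97% + 1.6595 × 4.82% = 12.97%

12.97%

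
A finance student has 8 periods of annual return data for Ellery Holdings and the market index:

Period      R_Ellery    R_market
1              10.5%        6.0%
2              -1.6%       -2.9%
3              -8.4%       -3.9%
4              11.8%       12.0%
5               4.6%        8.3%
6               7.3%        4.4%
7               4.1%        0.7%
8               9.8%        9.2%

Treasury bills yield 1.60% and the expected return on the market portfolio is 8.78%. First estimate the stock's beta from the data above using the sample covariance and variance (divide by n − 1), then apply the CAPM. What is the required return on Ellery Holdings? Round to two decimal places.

Mean R_i = (10.5 − 1.6 − 8.4 + 11.8 + 4.6 + 7.3 + 4.1 + 9.8) / 8 = 4.7625%
Mean R_m = (6.0 − 2.9 − 3.9 + 12.0 + 8.3 + 4.4 + 0.7 + 9.2) / 8 = 4.2250%
Σ(R_i − R̄_i)(R_m − R̄_m) = 244.3575  ⇒  Cov = 244.3575 / 7 = 34.9082
Σ(R_m − R̄_m)² = 234.1950  ⇒  Var(R_m) = 234.1950 / 7 = 33.4564
β = Cov / Var(R_m) = 34.9082 / 33.4564 = 1.0434
MRP = 8.78% − 1.60% = 7.18%
E(R) = R_f + β × MRP = 1.60% + 1.0434 × 7.18% = 9.09%

9.09%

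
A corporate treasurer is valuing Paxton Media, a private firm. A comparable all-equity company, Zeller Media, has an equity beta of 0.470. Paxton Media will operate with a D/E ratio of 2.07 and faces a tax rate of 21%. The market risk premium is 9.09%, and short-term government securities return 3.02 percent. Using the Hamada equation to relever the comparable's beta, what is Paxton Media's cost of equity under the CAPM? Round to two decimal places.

β_L = β_U × [1 + (1 − t)(D/E)] = 0.470 × [1 + (1 − 0.21) × 2.07]
    = 0.470 × [1 + 0.79 × 2.07] = 0.470 × 2.6353 = 1.2386
E(R) = R_f + β_L × MRP = 3.02% + 1.2386 × 9.09% = 14.28%

14.28%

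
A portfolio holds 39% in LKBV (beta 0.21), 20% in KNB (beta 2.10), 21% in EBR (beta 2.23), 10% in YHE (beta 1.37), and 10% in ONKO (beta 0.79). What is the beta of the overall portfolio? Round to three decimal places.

1.186

β_P = Σ w_i β_i = 0.39×0.21 + 0.20×2.10 + 0.21×2.23 + 0.10×1.37 + 0.10×0.79 = 1.1862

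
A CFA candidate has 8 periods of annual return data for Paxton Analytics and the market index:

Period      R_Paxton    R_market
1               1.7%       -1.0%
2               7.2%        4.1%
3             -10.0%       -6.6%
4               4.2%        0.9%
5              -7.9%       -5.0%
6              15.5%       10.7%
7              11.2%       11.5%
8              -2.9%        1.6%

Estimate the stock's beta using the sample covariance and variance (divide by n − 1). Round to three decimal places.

Mean R_i = (1.7 + 7.2 − 10.0 + 4.2 − 7.9 + 15.5 + 11.2 − 2.9) / 8 = 2.3750%
Mean R_m = (-1.0 + 4.1 − 6.6 + 0.9 − 5.0 + 10.7 + 11.5 + 1.6) / 8 = 2.0250%
Σ(R_i − R̄_i)(R_m − R̄_m) = 388.6350  ⇒  Cov = 388.6350 / 7 = 55.5193
Σ(R_m − R̄_m)² = 303.6750  ⇒  Var(R_m) = 303.6750 / 7 = 43.3821
β = Cov / Var(R_m) = 55.5193 / 43.3821 = 1.2798

1.280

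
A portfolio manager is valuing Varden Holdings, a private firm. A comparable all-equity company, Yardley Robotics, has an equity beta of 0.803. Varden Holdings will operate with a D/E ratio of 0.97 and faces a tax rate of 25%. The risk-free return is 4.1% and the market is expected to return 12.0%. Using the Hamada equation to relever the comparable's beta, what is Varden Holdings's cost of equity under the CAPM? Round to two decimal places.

β_L = β_U × [1 + (1 − t)(D/E)] = 0.803 × [1 + (1 − 0.25) × 0.97]
    = 0.803 × [1 + 0.75 × 0.97] = 0.803 × 1.7275 = 1.3872
MRP = 12.0% − 4.1% = 7.90%
E(R) = R_f + β_L × MRP = 4.1% + 1.3872 × 7.9% = 15.06%

15.06%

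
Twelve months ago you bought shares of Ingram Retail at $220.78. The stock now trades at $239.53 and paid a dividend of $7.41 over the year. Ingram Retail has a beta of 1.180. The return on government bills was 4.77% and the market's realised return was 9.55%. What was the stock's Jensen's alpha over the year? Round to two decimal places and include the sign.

+1.44%

Realised HPR = (P1 + D1 − P0) / P0 = (239.53 + 7.41 − 220.78) / 220.78 = 26.16 / 220.78 = 11.8489%
MRP = 9.55% − 4.77% = 4.78%
CAPM required = R_f + β·MRP = 4.77% + 1.180 × 4.78% = 10.41040%
α = realised − required = 11.8489% − 10.41040% = +1.44%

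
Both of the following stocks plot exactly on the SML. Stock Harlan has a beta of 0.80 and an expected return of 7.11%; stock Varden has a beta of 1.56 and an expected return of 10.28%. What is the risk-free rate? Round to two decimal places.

Both satisfy E(R) = R_f + β·MRP, so the slope of the SML is
MRP = (10.28% − 7.11%) / (1.56 − 0.80) = 3.17% / 0.76 = 4.1711%
R_f = E(R_Harlan) − β_Harlan·MRP = 7.11% − 0.80 × 4.1711% = 3.7731%

3.77%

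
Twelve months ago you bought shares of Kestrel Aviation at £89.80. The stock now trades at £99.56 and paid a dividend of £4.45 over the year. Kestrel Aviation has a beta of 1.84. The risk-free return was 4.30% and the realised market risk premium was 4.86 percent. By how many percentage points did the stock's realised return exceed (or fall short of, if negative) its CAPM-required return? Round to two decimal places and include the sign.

Realised HPR = (P1 + D1 − P0) / P0 = (99.56 + 4.45 − 89.80) / 89.80 = 14.21 / 89.80 = 15.8241%
CAPM required = R_f + β·MRP = 4.30% + 1.84 × 4.86% = 13.2424%
α = realised − required = 15.8241% − 13.2424% = +2.58%

+2.58%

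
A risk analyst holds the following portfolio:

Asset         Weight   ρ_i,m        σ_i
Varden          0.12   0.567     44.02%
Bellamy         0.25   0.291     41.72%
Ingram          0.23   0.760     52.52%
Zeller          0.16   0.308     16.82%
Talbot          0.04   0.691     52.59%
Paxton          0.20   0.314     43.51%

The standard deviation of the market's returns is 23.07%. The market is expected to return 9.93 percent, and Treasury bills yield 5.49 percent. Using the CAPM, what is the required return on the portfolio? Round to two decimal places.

9.38%

β_Varden = 0.567 × 44.02% / 23.07% = 1.0819
β_Bellamy = 0.291 × 41.72% / 23.07% = 0.5262
β_Ingram = 0.760 × 52.52% / 23.07% = 1.7302
β_Zeller = 0.308 × 16.82% / 23.07% = 0.2246
β_Talbot = 0.691 × 52.59% / 23.07% = 1.5752
β_Paxton = 0.314 × 43.51% / 23.07% = 0.5922
β_P = Σ w_i β_i = 0.12×1.0819 + 0.25×0.5262 + 0.23×1.7302 + 0.16×0.2246 + 0.04×1.5752 + 0.20×0.5922 = 0.8767
MRP = 9.93% − 5.49% = 4.44%
E(R_P) = R_f + β_P × MRP = 5.49% + 0.8767 × 4.44% = 9.38%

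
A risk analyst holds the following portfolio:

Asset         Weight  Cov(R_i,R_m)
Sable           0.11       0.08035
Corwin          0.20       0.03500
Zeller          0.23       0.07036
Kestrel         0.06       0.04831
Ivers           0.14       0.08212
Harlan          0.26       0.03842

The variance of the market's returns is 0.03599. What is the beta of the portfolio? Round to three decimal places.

β_Sable = 0.08035 / 0.03599 = 2.2326
β_Corwin = 0.03500 / 0.03599 = 0.9725
β_Zeller = 0.07036 / 0.03599 = 1.9550
β_Kestrel = 0.04831 / 0.03599 = 1.3423
β_Ivers = 0.08212 / 0.03599 = 2.2817
β_Harlan = 0.03842 / 0.03599 = 1.0675
β_P = Σ w_i β_i = 0.11×2.2326 + 0.20×0.9725 + 0.23×1.9550 + 0.06×1.3423 + 0.14×2.2817 + 0.26×1.0675 = 1.5673

1.567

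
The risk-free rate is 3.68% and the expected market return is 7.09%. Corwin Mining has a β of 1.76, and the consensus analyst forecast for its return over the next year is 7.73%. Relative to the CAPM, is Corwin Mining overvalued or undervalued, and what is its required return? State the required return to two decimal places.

MRP = 7.09% − 3.68% = 3.41%
Required return = R_f + β·MRP = 3.68% + 1.76 × 3.41% = 9.68%
Forecast 7.73% < required 9.68% → the stock plots below the SML → overvalued.

Overvalued; required return 9.68%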